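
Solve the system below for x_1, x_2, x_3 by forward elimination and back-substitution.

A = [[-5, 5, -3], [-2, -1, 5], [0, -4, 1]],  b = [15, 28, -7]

Forward elimination on [A|b]:
R2 <- R2 - (2/5)*R1:  [    0    -3  31/5    22 ]
R3 <- R3 - (4/3)*R2:  [       0        0  -109/15   -109/3 ]
Row echelon form:
[ -5   5       -3  |      15 ]
[  0  -3     31/5  |      22 ]
[  0   0  -109/15  |  -109/3 ]
Back-substitution:
x_3 = (-109/3) / (-109/15) = 5
x_2 = (22 - (31/5)*(5)) / -3 = 3
x_1 = (15 - (5)*(3) - (-3)*(5)) / -5 = -3

(-3, 3, 5)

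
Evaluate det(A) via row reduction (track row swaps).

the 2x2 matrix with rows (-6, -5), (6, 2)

Forward elimination:
R2 <- R2 - (-1)*R1:  [  0  -3 ]
Upper-triangular form:
[ -6  -5 ]
[  0  -3 ]
det(A) = (-1)^0 * (-6) * (-3) = 18  (0 row swaps -> sign +1)

det(A) = 18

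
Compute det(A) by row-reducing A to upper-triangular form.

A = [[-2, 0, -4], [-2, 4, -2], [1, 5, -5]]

Forward elimination:
R2 <- R2 - (1)*R1:  [ 0  4  2 ]
R3 <- R3 - (-1/2)*R1:  [  0   5  -7 ]
R3 <- R3 - (5/4)*R2:  [     0      0  -19/2 ]
Upper-triangular form:
[ -2  0     -4 ]
[  0  4      2 ]
[  0  0  -19/2 ]
det(A) = (-1)^0 * (-2) * (4) * (-19/2) = 76  (0 row swaps -> sign +1)

det(A) = 76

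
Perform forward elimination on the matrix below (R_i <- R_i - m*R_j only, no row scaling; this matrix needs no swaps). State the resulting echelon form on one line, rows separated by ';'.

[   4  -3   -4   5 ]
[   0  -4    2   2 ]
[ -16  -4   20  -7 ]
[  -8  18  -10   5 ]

Forward elimination:
R3 <- R3 - (-4)*R1:  [   0  -16    4   13 ]
R4 <- R4 - (-2)*R1:  [   0   12  -18   15 ]
R3 <- R3 - (4)*R2:  [  0   0  -4   5 ]
R4 <- R4 - (-3)*R2:  [   0    0  -12   21 ]
R4 <- R4 - (3)*R3:  [ 0  0  0  6 ]
Row echelon form:
[ 4  -3  -4  5 ]
[ 0  -4   2  2 ]
[ 0   0  -4  5 ]
[ 0   0   0  6 ]

REF = [4 -3 -4 5; 0 -4 2 2; 0 0 -4 5; 0 0 0 6]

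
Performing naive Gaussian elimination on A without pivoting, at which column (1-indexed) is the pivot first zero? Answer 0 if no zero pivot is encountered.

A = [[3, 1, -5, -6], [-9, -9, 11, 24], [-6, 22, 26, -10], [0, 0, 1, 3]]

first zero-pivot column = 3

Naive forward elimination:
R2 <- R2 - (-3)*R1:  [  0  -6  -4   6 ]
R3 <- R3 - (-2)*R1:  [   0   24   16  -22 ]
R3 <- R3 - (-4)*R2:  [ 0  0  0  2 ]
Matrix at this point:
[ 3   1  -5  -6 ]
[ 0  -6  -4   6 ]
[ 0   0   0   2 ]
[ 0   0   1   3 ]
Pivot entry (3,3) is zero but row 4 has 1 in column 3 -> naive elimination stops; a row interchange (e.g. R3 <-> R4) would be required here.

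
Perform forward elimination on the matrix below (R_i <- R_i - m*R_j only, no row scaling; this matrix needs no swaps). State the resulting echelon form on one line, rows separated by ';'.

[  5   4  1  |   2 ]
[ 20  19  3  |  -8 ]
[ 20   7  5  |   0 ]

Forward elimination:
R2 <- R2 - (4)*R1:  [   0    3   -1  -16 ]
R3 <- R3 - (4)*R1:  [  0  -9   1  -8 ]
R3 <- R3 - (-3)*R2:  [   0    0   -2  -56 ]
Row echelon form:
[ 5  4   1  |    2 ]
[ 0  3  -1  |  -16 ]
[ 0  0  -2  |  -56 ]

REF = [5 4 1 2; 0 3 -1 -16; 0 0 -2 -56]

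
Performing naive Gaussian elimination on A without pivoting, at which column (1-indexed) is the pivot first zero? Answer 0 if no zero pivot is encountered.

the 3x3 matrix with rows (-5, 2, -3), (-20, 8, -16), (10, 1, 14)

Naive forward elimination:
R2 <- R2 - (4)*R1:  [  0   0  -4 ]
R3 <- R3 - (-2)*R1:  [ 0  5  8 ]
Matrix at this point:
[ -5  2  -3 ]
[  0  0  -4 ]
[  0  5   8 ]
Pivot entry (2,2) is zero but row 3 has 5 in column 2 -> naive elimination stops; a row interchange (e.g. R2 <-> R3) would be required here.

first zero-pivot column = 2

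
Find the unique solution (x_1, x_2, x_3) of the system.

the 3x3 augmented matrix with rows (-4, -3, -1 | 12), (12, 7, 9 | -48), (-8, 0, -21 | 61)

(-5, 3, -1)

Forward elimination on [A|b]:
R2 <- R2 - (-3)*R1:  [   0   -2    6  -12 ]
R3 <- R3 - (2)*R1:  [   0    6  -19   37 ]
R3 <- R3 - (-3)*R2:  [  0   0  -1   1 ]
Row echelon form:
[ -4  -3  -1  |   12 ]
[  0  -2   6  |  -12 ]
[  0   0  -1  |    1 ]
Back-substitution:
x_3 = (1) / -1 = -1
x_2 = (-12 - (6)*(-1)) / -2 = 3
x_1 = (12 - (-3)*(3) - (-1)*(-1)) / -4 = -5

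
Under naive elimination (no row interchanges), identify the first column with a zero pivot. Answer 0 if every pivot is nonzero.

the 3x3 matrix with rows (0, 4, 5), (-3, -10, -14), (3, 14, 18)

first zero-pivot column = 1

Naive forward elimination:
Pivot entry (1,1) is zero but row 2 has -3 in column 1 -> naive elimination stops; a row interchange (e.g. R1 <-> R2) would be required here.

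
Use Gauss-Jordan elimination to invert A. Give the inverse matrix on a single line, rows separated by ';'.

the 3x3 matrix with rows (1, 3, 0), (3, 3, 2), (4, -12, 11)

inverse = [-19/6 11/6 -1/3; 25/18 -11/18 1/9; 8/3 -4/3 1/3]

Gauss-Jordan on [A | I]:
R2 <- R2 - (3)*R1:  [  0  -6   2  |  -3   1   0 ]
R3 <- R3 - (4)*R1:  [   0  -24   11  |   -4    0    1 ]
R2 <- (1/-6)*R2:  [    0     1  -1/3  |   1/2  -1/6     0 ]
R1 <- R1 - (3)*R2:  [    1     0     1  |  -1/2   1/2     0 ]
R3 <- R3 - (-24)*R2:  [  0   0   3  |   8  -4   1 ]
R3 <- (1/3)*R3:  [    0     0     1  |   8/3  -4/3   1/3 ]
R1 <- R1 - (1)*R3:  [     1      0      0  |  -19/6   11/6   -1/3 ]
R2 <- R2 - (-1/3)*R3:  [      0       1       0  |   25/18  -11/18     1/9 ]
Right block of [I | A^{-1}] is the inverse:
[ -19/6    11/6  -1/3 ]
[ 25/18  -11/18   1/9 ]
[   8/3    -4/3   1/3 ]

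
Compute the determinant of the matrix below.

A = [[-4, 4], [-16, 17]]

det(A) = -4

Forward elimination:
R2 <- R2 - (4)*R1:  [ 0  1 ]
Upper-triangular form:
[ -4  4 ]
[  0  1 ]
det(A) = (-1)^0 * (-4) * (1) = -4  (0 row swaps -> sign +1)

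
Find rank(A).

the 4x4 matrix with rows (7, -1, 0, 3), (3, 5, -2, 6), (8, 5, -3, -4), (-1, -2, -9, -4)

Row reduction:
R2 <- R2 - (3/7)*R1:  [    0  38/7    -2  33/7 ]
R3 <- R3 - (8/7)*R1:  [     0   43/7     -3  -52/7 ]
R4 <- R4 - (-1/7)*R1:  [     0  -15/7     -9  -25/7 ]
R3 <- R3 - (43/38)*R2:  [       0        0   -14/19  -485/38 ]
R4 <- R4 - (-15/38)*R2:  [       0        0  -186/19   -65/38 ]
R4 <- R4 - (93/7)*R3:  [      0       0       0  1175/7 ]
Row echelon form:
[ 7    -1       0        3 ]
[ 0  38/7      -2     33/7 ]
[ 0     0  -14/19  -485/38 ]
[ 0     0       0   1175/7 ]
Nonzero rows / pivot columns: 4

rank(A) = 4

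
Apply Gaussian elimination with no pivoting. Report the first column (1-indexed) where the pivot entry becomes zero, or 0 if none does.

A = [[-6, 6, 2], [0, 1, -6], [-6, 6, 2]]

Naive forward elimination:
R3 <- R3 - (1)*R1:  [ 0  0  0 ]
Matrix at this point:
[ -6  6   2 ]
[  0  1  -6 ]
[  0  0   0 ]
Pivot entry (3,3) in the last row is zero and there are no rows below to swap with -> zero pivot in column 3 (A is singular).

first zero-pivot column = 3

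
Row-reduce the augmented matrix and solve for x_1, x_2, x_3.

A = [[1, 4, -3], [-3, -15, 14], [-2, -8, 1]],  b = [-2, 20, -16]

Forward elimination on [A|b]:
R2 <- R2 - (-3)*R1:  [  0  -3   5  14 ]
R3 <- R3 - (-2)*R1:  [   0    0   -5  -20 ]
Row echelon form:
[ 1   4  -3  |   -2 ]
[ 0  -3   5  |   14 ]
[ 0   0  -5  |  -20 ]
Back-substitution:
x_3 = (-20) / -5 = 4
x_2 = (14 - (5)*(4)) / -3 = 2
x_1 = (-2 - (4)*(2) - (-3)*(4)) / 1 = 2

(2, 2, 4)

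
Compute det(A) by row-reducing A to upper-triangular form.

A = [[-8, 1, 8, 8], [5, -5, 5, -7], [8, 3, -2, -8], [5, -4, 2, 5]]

Forward elimination:
R2 <- R2 - (-5/8)*R1:  [     0  -35/8     10     -2 ]
R3 <- R3 - (-1)*R1:  [ 0  4  6  0 ]
R4 <- R4 - (-5/8)*R1:  [     0  -27/8      7     10 ]
R3 <- R3 - (-32/35)*R2:  [      0       0   106/7  -64/35 ]
R4 <- R4 - (27/35)*R2:  [      0       0    -5/7  404/35 ]
R4 <- R4 - (-5/106)*R3:  [        0         0         0  3036/265 ]
Upper-triangular form:
[ -8      1      8         8 ]
[  0  -35/8     10        -2 ]
[  0      0  106/7    -64/35 ]
[  0      0      0  3036/265 ]
det(A) = (-1)^0 * (-8) * (-35/8) * (106/7) * (3036/265) = 6072  (0 row swaps -> sign +1)

det(A) = 6072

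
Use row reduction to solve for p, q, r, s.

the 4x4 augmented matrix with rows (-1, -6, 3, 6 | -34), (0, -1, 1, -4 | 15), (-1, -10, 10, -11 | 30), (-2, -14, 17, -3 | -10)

Forward elimination on [A|b]:
R3 <- R3 - (1)*R1:  [   0   -4    7  -17   64 ]
R4 <- R4 - (2)*R1:  [   0   -2   11  -15   58 ]
R3 <- R3 - (4)*R2:  [  0   0   3  -1   4 ]
R4 <- R4 - (2)*R2:  [  0   0   9  -7  28 ]
R4 <- R4 - (3)*R3:  [  0   0   0  -4  16 ]
Row echelon form:
[ -1  -6  3   6  |  -34 ]
[  0  -1  1  -4  |   15 ]
[  0   0  3  -1  |    4 ]
[  0   0  0  -4  |   16 ]
Back-substitution:
s = (16) / -4 = -4
r = (4 - (-1)*(-4)) / 3 = 0
q = (15 - (1)*(0) - (-4)*(-4)) / -1 = 1
p = (-34 - (-6)*(1) - (3)*(0) - (6)*(-4)) / -1 = 4

(4, 1, 0, -4)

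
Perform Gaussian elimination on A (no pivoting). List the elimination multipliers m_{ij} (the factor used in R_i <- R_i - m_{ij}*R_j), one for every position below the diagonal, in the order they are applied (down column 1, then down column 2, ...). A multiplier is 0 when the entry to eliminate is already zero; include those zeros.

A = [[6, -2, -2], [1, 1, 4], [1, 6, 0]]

multipliers: 1/6, 1/6, 19/4

Forward elimination:
R2 <- R2 - (1/6)*R1:  [    0   4/3  13/3 ]
R3 <- R3 - (1/6)*R1:  [    0  19/3   1/3 ]
R3 <- R3 - (19/4)*R2:  [     0      0  -81/4 ]
Multipliers (in order of application): m_{21} = 1/6, m_{31} = 1/6, m_{32} = 19/4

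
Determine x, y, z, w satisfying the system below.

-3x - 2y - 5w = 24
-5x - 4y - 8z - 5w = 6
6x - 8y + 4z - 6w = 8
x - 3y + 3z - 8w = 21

(-5, -2, 4, -1)

Forward elimination on [A|b]:
R2 <- R2 - (5/3)*R1:  [    0  -2/3    -8  10/3   -34 ]
R3 <- R3 - (-2)*R1:  [   0  -12    4  -16   56 ]
R4 <- R4 - (-1/3)*R1:  [     0  -11/3      3  -29/3     29 ]
R3 <- R3 - (18)*R2:  [   0    0  148  -76  668 ]
R4 <- R4 - (11/2)*R2:  [   0    0   47  -28  216 ]
R4 <- R4 - (47/148)*R3:  [       0        0        0  -143/37   143/37 ]
Row echelon form:
[ -3    -2    0       -5  |      24 ]
[  0  -2/3   -8     10/3  |     -34 ]
[  0     0  148      -76  |     668 ]
[  0     0    0  -143/37  |  143/37 ]
Back-substitution:
w = (143/37) / (-143/37) = -1
z = (668 - (-76)*(-1)) / 148 = 4
y = (-34 - (-8)*(4) - (10/3)*(-1)) / (-2/3) = -2
x = (24 - (-2)*(-2) - (-5)*(-1)) / -3 = -5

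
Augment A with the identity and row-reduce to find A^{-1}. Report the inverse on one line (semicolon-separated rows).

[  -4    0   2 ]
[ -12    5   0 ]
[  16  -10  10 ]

inverse = [-5/12 1/6 1/12; -1 3/5 1/5; -1/3 1/3 1/6]

Gauss-Jordan on [A | I]:
R1 <- (1/-4)*R1:  [    1     0  -1/2  |  -1/4     0     0 ]
R2 <- R2 - (-12)*R1:  [  0   5  -6  |  -3   1   0 ]
R3 <- R3 - (16)*R1:  [   0  -10   18  |    4    0    1 ]
R2 <- (1/5)*R2:  [    0     1  -6/5  |  -3/5   1/5     0 ]
R3 <- R3 - (-10)*R2:  [  0   0   6  |  -2   2   1 ]
R3 <- (1/6)*R3:  [    0     0     1  |  -1/3   1/3   1/6 ]
R1 <- R1 - (-1/2)*R3:  [     1      0      0  |  -5/12    1/6   1/12 ]
R2 <- R2 - (-6/5)*R3:  [   0    1    0  |   -1  3/5  1/5 ]
Right block of [I | A^{-1}] is the inverse:
[ -5/12  1/6  1/12 ]
[    -1  3/5   1/5 ]
[  -1/3  1/3   1/6 ]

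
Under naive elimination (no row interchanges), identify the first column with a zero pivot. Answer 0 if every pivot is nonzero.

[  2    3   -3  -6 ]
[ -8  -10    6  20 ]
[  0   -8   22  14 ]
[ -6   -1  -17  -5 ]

Naive forward elimination:
R2 <- R2 - (-4)*R1:  [  0   2  -6  -4 ]
R4 <- R4 - (-3)*R1:  [   0    8  -26  -23 ]
R3 <- R3 - (-4)*R2:  [  0   0  -2  -2 ]
R4 <- R4 - (4)*R2:  [  0   0  -2  -7 ]
R4 <- R4 - (1)*R3:  [  0   0   0  -5 ]
All pivots nonzero; naive elimination completes without hitting a zero pivot.

first zero-pivot column = 0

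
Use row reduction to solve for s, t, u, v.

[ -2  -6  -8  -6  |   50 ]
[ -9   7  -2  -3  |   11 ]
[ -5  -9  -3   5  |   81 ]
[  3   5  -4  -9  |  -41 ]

(-5, -5, -2, 1)

Forward elimination on [A|b]:
R2 <- R2 - (9/2)*R1:  [    0    34    34    24  -214 ]
R3 <- R3 - (5/2)*R1:  [   0    6   17   20  -44 ]
R4 <- R4 - (-3/2)*R1:  [   0   -4  -16  -18   34 ]
R3 <- R3 - (3/17)*R2:  [       0        0       11   268/17  -106/17 ]
R4 <- R4 - (-2/17)*R2:  [       0        0      -12  -258/17   150/17 ]
R4 <- R4 - (-12/11)*R3:  [       0        0        0  378/187  378/187 ]
Row echelon form:
[ -2  -6  -8       -6  |       50 ]
[  0  34  34       24  |     -214 ]
[  0   0  11   268/17  |  -106/17 ]
[  0   0   0  378/187  |  378/187 ]
Back-substitution:
v = (378/187) / (378/187) = 1
u = (-106/17 - (268/17)*(1)) / 11 = -2
t = (-214 - (34)*(-2) - (24)*(1)) / 34 = -5
s = (50 - (-6)*(-5) - (-8)*(-2) - (-6)*(1)) / -2 = -5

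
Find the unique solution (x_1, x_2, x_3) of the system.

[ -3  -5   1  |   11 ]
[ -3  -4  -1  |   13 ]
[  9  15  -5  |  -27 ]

Forward elimination on [A|b]:
R2 <- R2 - (1)*R1:  [  0   1  -2   2 ]
R3 <- R3 - (-3)*R1:  [  0   0  -2   6 ]
Row echelon form:
[ -3  -5   1  |  11 ]
[  0   1  -2  |   2 ]
[  0   0  -2  |   6 ]
Back-substitution:
x_3 = (6) / -2 = -3
x_2 = (2 - (-2)*(-3)) / 1 = -4
x_1 = (11 - (-5)*(-4) - (1)*(-3)) / -3 = 2

(2, -4, -3)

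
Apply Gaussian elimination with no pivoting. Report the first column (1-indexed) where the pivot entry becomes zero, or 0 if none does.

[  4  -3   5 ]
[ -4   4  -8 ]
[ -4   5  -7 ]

first zero-pivot column = 0

Naive forward elimination:
R2 <- R2 - (-1)*R1:  [  0   1  -3 ]
R3 <- R3 - (-1)*R1:  [  0   2  -2 ]
R3 <- R3 - (2)*R2:  [ 0  0  4 ]
All pivots nonzero; naive elimination completes without hitting a zero pivot.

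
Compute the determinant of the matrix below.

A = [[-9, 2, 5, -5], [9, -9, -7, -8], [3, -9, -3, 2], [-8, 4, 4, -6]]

Forward elimination:
R2 <- R2 - (-1)*R1:  [   0   -7   -2  -13 ]
R3 <- R3 - (-1/3)*R1:  [     0  -25/3   -4/3    1/3 ]
R4 <- R4 - (8/9)*R1:  [     0   20/9   -4/9  -14/9 ]
R3 <- R3 - (25/21)*R2:  [      0       0   22/21  332/21 ]
R4 <- R4 - (-20/63)*R2:  [       0        0   -68/63  -358/63 ]
R4 <- R4 - (-34/33)*R3:  [      0       0       0  350/33 ]
Upper-triangular form:
[ -9   2      5      -5 ]
[  0  -7     -2     -13 ]
[  0   0  22/21  332/21 ]
[  0   0      0  350/33 ]
det(A) = (-1)^0 * (-9) * (-7) * (22/21) * (350/33) = 700  (0 row swaps -> sign +1)

det(A) = 700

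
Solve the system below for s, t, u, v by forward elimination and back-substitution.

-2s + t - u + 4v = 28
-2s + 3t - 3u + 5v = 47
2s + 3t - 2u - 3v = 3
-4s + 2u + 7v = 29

Forward elimination on [A|b]:
R2 <- R2 - (1)*R1:  [  0   2  -2   1  19 ]
R3 <- R3 - (-1)*R1:  [  0   4  -3   1  31 ]
R4 <- R4 - (2)*R1:  [   0   -2    4   -1  -27 ]
R3 <- R3 - (2)*R2:  [  0   0   1  -1  -7 ]
R4 <- R4 - (-1)*R2:  [  0   0   2   0  -8 ]
R4 <- R4 - (2)*R3:  [ 0  0  0  2  6 ]
Row echelon form:
[ -2  1  -1   4  |  28 ]
[  0  2  -2   1  |  19 ]
[  0  0   1  -1  |  -7 ]
[  0  0   0   2  |   6 ]
Back-substitution:
v = (6) / 2 = 3
u = (-7 - (-1)*(3)) / 1 = -4
t = (19 - (-2)*(-4) - (1)*(3)) / 2 = 4
s = (28 - (1)*(4) - (-1)*(-4) - (4)*(3)) / -2 = -4

(-4, 4, -4, 3)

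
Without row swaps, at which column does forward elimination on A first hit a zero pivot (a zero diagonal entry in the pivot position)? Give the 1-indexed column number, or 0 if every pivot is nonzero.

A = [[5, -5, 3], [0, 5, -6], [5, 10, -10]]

Naive forward elimination:
R3 <- R3 - (1)*R1:  [   0   15  -13 ]
R3 <- R3 - (3)*R2:  [ 0  0  5 ]
All pivots nonzero; naive elimination completes without hitting a zero pivot.

first zero-pivot column = 0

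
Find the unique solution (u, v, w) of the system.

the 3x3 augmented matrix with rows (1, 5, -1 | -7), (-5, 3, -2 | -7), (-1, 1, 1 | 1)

(0, -1, 2)

Forward elimination on [A|b]:
R2 <- R2 - (-5)*R1:  [   0   28   -7  -42 ]
R3 <- R3 - (-1)*R1:  [  0   6   0  -6 ]
R3 <- R3 - (3/14)*R2:  [   0    0  3/2    3 ]
Row echelon form:
[ 1   5   -1  |   -7 ]
[ 0  28   -7  |  -42 ]
[ 0   0  3/2  |    3 ]
Back-substitution:
w = (3) / (3/2) = 2
v = (-42 - (-7)*(2)) / 28 = -1
u = (-7 - (5)*(-1) - (-1)*(2)) / 1 = 0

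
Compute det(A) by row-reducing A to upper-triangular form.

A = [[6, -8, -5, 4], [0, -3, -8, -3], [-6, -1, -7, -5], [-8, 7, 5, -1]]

Forward elimination:
R3 <- R3 - (-1)*R1:  [   0   -9  -12   -1 ]
R4 <- R4 - (-4/3)*R1:  [     0  -11/3   -5/3   13/3 ]
R3 <- R3 - (3)*R2:  [  0   0  12   8 ]
R4 <- R4 - (11/9)*R2:  [    0     0  73/9     8 ]
R4 <- R4 - (73/108)*R3:  [     0      0      0  70/27 ]
Upper-triangular form:
[ 6  -8  -5      4 ]
[ 0  -3  -8     -3 ]
[ 0   0  12      8 ]
[ 0   0   0  70/27 ]
det(A) = (-1)^0 * (6) * (-3) * (12) * (70/27) = -560  (0 row swaps -> sign +1)

det(A) = -560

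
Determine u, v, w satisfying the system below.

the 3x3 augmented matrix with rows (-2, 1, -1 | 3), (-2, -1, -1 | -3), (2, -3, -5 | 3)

(1, 3, -2)

Forward elimination on [A|b]:
R2 <- R2 - (1)*R1:  [  0  -2   0  -6 ]
R3 <- R3 - (-1)*R1:  [  0  -2  -6   6 ]
R3 <- R3 - (1)*R2:  [  0   0  -6  12 ]
Row echelon form:
[ -2   1  -1  |   3 ]
[  0  -2   0  |  -6 ]
[  0   0  -6  |  12 ]
Back-substitution:
w = (12) / -6 = -2
v = (-6) / -2 = 3
u = (3 - (1)*(3) - (-1)*(-2)) / -2 = 1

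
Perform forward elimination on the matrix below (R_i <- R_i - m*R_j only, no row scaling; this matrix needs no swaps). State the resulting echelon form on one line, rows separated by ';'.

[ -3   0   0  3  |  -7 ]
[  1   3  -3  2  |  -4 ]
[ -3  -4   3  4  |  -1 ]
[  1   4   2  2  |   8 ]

Forward elimination:
R2 <- R2 - (-1/3)*R1:  [     0      3     -3      3  -19/3 ]
R3 <- R3 - (1)*R1:  [  0  -4   3   1   6 ]
R4 <- R4 - (-1/3)*R1:  [    0     4     2     3  17/3 ]
R3 <- R3 - (-4/3)*R2:  [     0      0     -1      5  -22/9 ]
R4 <- R4 - (4/3)*R2:  [     0      0      6     -1  127/9 ]
R4 <- R4 - (-6)*R3:  [    0     0     0    29  -5/9 ]
Row echelon form:
[ -3  0   0   3  |     -7 ]
[  0  3  -3   3  |  -19/3 ]
[  0  0  -1   5  |  -22/9 ]
[  0  0   0  29  |   -5/9 ]

REF = [-3 0 0 3 -7; 0 3 -3 3 -19/3; 0 0 -1 5 -22/9; 0 0 0 29 -5/9]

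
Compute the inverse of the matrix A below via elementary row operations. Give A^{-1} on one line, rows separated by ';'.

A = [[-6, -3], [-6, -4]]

inverse = [-2/3 1/2; 1 -1]

Gauss-Jordan on [A | I]:
R1 <- (1/-6)*R1:  [    1   1/2  |  -1/6     0 ]
R2 <- R2 - (-6)*R1:  [  0  -1  |  -1   1 ]
R2 <- (1/-1)*R2:  [  0   1  |   1  -1 ]
R1 <- R1 - (1/2)*R2:  [    1     0  |  -2/3   1/2 ]
Right block of [I | A^{-1}] is the inverse:
[ -2/3  1/2 ]
[    1   -1 ]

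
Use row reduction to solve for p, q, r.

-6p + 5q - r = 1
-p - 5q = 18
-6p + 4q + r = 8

(-3, -3, 2)

Forward elimination on [A|b]:
R2 <- R2 - (1/6)*R1:  [     0  -35/6    1/6  107/6 ]
R3 <- R3 - (1)*R1:  [  0  -1   2   7 ]
R3 <- R3 - (6/35)*R2:  [      0       0   69/35  138/35 ]
Row echelon form:
[ -6      5     -1  |       1 ]
[  0  -35/6    1/6  |   107/6 ]
[  0      0  69/35  |  138/35 ]
Back-substitution:
r = (138/35) / (69/35) = 2
q = (107/6 - (1/6)*(2)) / (-35/6) = -3
p = (1 - (5)*(-3) - (-1)*(2)) / -6 = -3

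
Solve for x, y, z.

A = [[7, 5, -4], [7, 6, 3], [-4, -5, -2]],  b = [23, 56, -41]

Forward elimination on [A|b]:
R2 <- R2 - (1)*R1:  [  0   1   7  33 ]
R3 <- R3 - (-4/7)*R1:  [      0   -15/7   -30/7  -195/7 ]
R3 <- R3 - (-15/7)*R2:  [     0      0   75/7  300/7 ]
Row echelon form:
[ 7  5    -4  |     23 ]
[ 0  1     7  |     33 ]
[ 0  0  75/7  |  300/7 ]
Back-substitution:
z = (300/7) / (75/7) = 4
y = (33 - (7)*(4)) / 1 = 5
x = (23 - (5)*(5) - (-4)*(4)) / 7 = 2

(2, 5, 4)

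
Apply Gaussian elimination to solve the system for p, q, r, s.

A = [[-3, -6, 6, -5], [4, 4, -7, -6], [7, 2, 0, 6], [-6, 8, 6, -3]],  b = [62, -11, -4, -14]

Forward elimination on [A|b]:
R2 <- R2 - (-4/3)*R1:  [     0     -4      1  -38/3  215/3 ]
R3 <- R3 - (-7/3)*R1:  [     0    -12     14  -17/3  422/3 ]
R4 <- R4 - (2)*R1:  [    0    20    -6     7  -138 ]
R3 <- R3 - (3)*R2:  [      0       0      11    97/3  -223/3 ]
R4 <- R4 - (-5)*R2:  [      0       0      -1  -169/3   661/3 ]
R4 <- R4 - (-1/11)*R3:  [        0         0         0  -1762/33   7048/33 ]
Row echelon form:
[ -3  -6   6        -5  |       62 ]
[  0  -4   1     -38/3  |    215/3 ]
[  0   0  11      97/3  |   -223/3 ]
[  0   0   0  -1762/33  |  7048/33 ]
Back-substitution:
s = (7048/33) / (-1762/33) = -4
r = (-223/3 - (97/3)*(-4)) / 11 = 5
q = (215/3 - (1)*(5) - (-38/3)*(-4)) / -4 = -4
p = (62 - (-6)*(-4) - (6)*(5) - (-5)*(-4)) / -3 = 4

(4, -4, 5, -4)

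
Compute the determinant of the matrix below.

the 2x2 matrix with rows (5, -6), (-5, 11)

Forward elimination:
R2 <- R2 - (-1)*R1:  [ 0  5 ]
Upper-triangular form:
[ 5  -6 ]
[ 0   5 ]
det(A) = (-1)^0 * (5) * (5) = 25  (0 row swaps -> sign +1)

det(A) = 25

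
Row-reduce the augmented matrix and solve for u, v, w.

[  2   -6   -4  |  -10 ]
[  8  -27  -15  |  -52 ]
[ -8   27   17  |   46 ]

(-2, 3, -3)

Forward elimination on [A|b]:
R2 <- R2 - (4)*R1:  [   0   -3    1  -12 ]
R3 <- R3 - (-4)*R1:  [ 0  3  1  6 ]
R3 <- R3 - (-1)*R2:  [  0   0   2  -6 ]
Row echelon form:
[ 2  -6  -4  |  -10 ]
[ 0  -3   1  |  -12 ]
[ 0   0   2  |   -6 ]
Back-substitution:
w = (-6) / 2 = -3
v = (-12 - (1)*(-3)) / -3 = 3
u = (-10 - (-6)*(3) - (-4)*(-3)) / 2 = -2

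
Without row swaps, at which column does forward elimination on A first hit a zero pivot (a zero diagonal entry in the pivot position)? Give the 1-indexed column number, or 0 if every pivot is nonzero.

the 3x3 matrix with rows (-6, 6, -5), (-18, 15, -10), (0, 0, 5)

first zero-pivot column = 0

Naive forward elimination:
R2 <- R2 - (3)*R1:  [  0  -3   5 ]
All pivots nonzero; naive elimination completes without hitting a zero pivot.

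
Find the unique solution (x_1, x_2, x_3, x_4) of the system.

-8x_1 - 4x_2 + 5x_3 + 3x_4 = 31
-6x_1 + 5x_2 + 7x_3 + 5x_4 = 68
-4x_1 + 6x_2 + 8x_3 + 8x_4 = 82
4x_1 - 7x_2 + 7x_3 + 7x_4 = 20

Forward elimination on [A|b]:
R2 <- R2 - (3/4)*R1:  [     0      8   13/4   11/4  179/4 ]
R3 <- R3 - (1/2)*R1:  [     0      8   11/2   13/2  133/2 ]
R4 <- R4 - (-1/2)*R1:  [    0    -9  19/2  17/2  71/2 ]
R3 <- R3 - (1)*R2:  [    0     0   9/4  15/4  87/4 ]
R4 <- R4 - (-9/8)*R2:  [       0        0   421/32   371/32  2747/32 ]
R4 <- R4 - (421/72)*R3:  [      0       0       0   -31/3  -124/3 ]
Row echelon form:
[ -8  -4     5      3  |      31 ]
[  0   8  13/4   11/4  |   179/4 ]
[  0   0   9/4   15/4  |    87/4 ]
[  0   0     0  -31/3  |  -124/3 ]
Back-substitution:
x_4 = (-124/3) / (-31/3) = 4
x_3 = (87/4 - (15/4)*(4)) / (9/4) = 3
x_2 = (179/4 - (13/4)*(3) - (11/4)*(4)) / 8 = 3
x_1 = (31 - (-4)*(3) - (5)*(3) - (3)*(4)) / -8 = -2

(-2, 3, 3, 4)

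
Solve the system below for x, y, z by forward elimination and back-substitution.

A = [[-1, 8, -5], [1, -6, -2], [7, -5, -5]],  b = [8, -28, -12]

Forward elimination on [A|b]:
R2 <- R2 - (-1)*R1:  [   0    2   -7  -20 ]
R3 <- R3 - (-7)*R1:  [   0   51  -40   44 ]
R3 <- R3 - (51/2)*R2:  [     0      0  277/2    554 ]
Row echelon form:
[ -1  8     -5  |    8 ]
[  0  2     -7  |  -20 ]
[  0  0  277/2  |  554 ]
Back-substitution:
z = (554) / (277/2) = 4
y = (-20 - (-7)*(4)) / 2 = 4
x = (8 - (8)*(4) - (-5)*(4)) / -1 = 4

(4, 4, 4)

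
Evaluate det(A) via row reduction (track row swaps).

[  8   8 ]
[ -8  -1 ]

det(A) = 56

Forward elimination:
R2 <- R2 - (-1)*R1:  [ 0  7 ]
Upper-triangular form:
[ 8  8 ]
[ 0  7 ]
det(A) = (-1)^0 * (8) * (7) = 56  (0 row swaps -> sign +1)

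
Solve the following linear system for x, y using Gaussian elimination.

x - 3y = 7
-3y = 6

(1, -2)

Forward elimination on [A|b]:
Row echelon form:
[ 1  -3  |  7 ]
[ 0  -3  |  6 ]
Back-substitution:
y = (6) / -3 = -2
x = (7 - (-3)*(-2)) / 1 = 1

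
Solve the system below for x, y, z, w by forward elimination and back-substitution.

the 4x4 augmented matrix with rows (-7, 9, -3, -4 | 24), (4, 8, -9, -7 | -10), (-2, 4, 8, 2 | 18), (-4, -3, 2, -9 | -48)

Forward elimination on [A|b]:
R2 <- R2 - (-4/7)*R1:  [     0   92/7  -75/7  -65/7   26/7 ]
R3 <- R3 - (2/7)*R1:  [    0  10/7  62/7  22/7  78/7 ]
R4 <- R4 - (4/7)*R1:  [      0   -57/7    26/7   -47/7  -432/7 ]
R3 <- R3 - (5/46)*R2:  [      0       0  461/46  191/46  247/23 ]
R4 <- R4 - (-57/92)*R2:  [        0         0   -269/92  -1147/92  -2733/46 ]
R4 <- R4 - (-269/922)*R3:  [          0           0           0   -5189/461  -25945/461 ]
Row echelon form:
[ -7     9      -3         -4  |          24 ]
[  0  92/7   -75/7      -65/7  |        26/7 ]
[  0     0  461/46     191/46  |      247/23 ]
[  0     0       0  -5189/461  |  -25945/461 ]
Back-substitution:
w = (-25945/461) / (-5189/461) = 5
z = (247/23 - (191/46)*(5)) / (461/46) = -1
y = (26/7 - (-75/7)*(-1) - (-65/7)*(5)) / (92/7) = 3
x = (24 - (9)*(3) - (-3)*(-1) - (-4)*(5)) / -7 = -2

(-2, 3, -1, 5)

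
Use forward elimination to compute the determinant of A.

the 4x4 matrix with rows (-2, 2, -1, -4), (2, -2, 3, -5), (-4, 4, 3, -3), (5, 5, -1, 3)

det(A) = -1100

Forward elimination:
R2 <- R2 - (-1)*R1:  [  0   0   2  -9 ]
R3 <- R3 - (2)*R1:  [ 0  0  5  5 ]
R4 <- R4 - (-5/2)*R1:  [    0    10  -7/2    -7 ]
R2 <-> R4   (pivot in column 2 was zero)
[ -2   2    -1  -4 ]
[  0  10  -7/2  -7 ]
[  0   0     5   5 ]
[  0   0     2  -9 ]
R4 <- R4 - (2/5)*R3:  [   0    0    0  -11 ]
Upper-triangular form:
[ -2   2    -1   -4 ]
[  0  10  -7/2   -7 ]
[  0   0     5    5 ]
[  0   0     0  -11 ]
det(A) = (-1)^1 * (-2) * (10) * (5) * (-11) = -1100  (1 row swap -> sign -1)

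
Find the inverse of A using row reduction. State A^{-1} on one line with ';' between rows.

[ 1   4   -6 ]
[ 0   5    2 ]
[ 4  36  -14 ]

inverse = [-71/5 -16 19/5; 4/5 1 -1/5; -2 -2 1/2]

Gauss-Jordan on [A | I]:
R3 <- R3 - (4)*R1:  [  0  20  10  |  -4   0   1 ]
R2 <- (1/5)*R2:  [   0    1  2/5  |    0  1/5    0 ]
R1 <- R1 - (4)*R2:  [     1      0  -38/5  |      1   -4/5      0 ]
R3 <- R3 - (20)*R2:  [  0   0   2  |  -4  -4   1 ]
R3 <- (1/2)*R3:  [   0    0    1  |   -2   -2  1/2 ]
R1 <- R1 - (-38/5)*R3:  [     1      0      0  |  -71/5    -16   19/5 ]
R2 <- R2 - (2/5)*R3:  [    0     1     0  |   4/5     1  -1/5 ]
Right block of [I | A^{-1}] is the inverse:
[ -71/5  -16  19/5 ]
[   4/5    1  -1/5 ]
[    -2   -2   1/2 ]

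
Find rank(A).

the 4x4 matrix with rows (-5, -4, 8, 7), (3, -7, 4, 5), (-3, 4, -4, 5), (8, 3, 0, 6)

Row reduction:
R2 <- R2 - (-3/5)*R1:  [     0  -47/5   44/5   46/5 ]
R3 <- R3 - (3/5)*R1:  [     0   32/5  -44/5    4/5 ]
R4 <- R4 - (-8/5)*R1:  [     0  -17/5   64/5   86/5 ]
R3 <- R3 - (-32/47)*R2:  [       0        0  -132/47   332/47 ]
R4 <- R4 - (17/47)*R2:  [      0       0  452/47  652/47 ]
R4 <- R4 - (-113/33)*R3:  [       0        0        0  1256/33 ]
Row echelon form:
[ -5     -4        8        7 ]
[  0  -47/5     44/5     46/5 ]
[  0      0  -132/47   332/47 ]
[  0      0        0  1256/33 ]
Nonzero rows / pivot columns: 4

rank(A) = 4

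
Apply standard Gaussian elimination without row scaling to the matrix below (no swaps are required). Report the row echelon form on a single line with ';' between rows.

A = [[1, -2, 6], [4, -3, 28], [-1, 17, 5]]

Forward elimination:
R2 <- R2 - (4)*R1:  [ 0  5  4 ]
R3 <- R3 - (-1)*R1:  [  0  15  11 ]
R3 <- R3 - (3)*R2:  [  0   0  -1 ]
Row echelon form:
[ 1  -2   6 ]
[ 0   5   4 ]
[ 0   0  -1 ]

REF = [1 -2 6; 0 5 4; 0 0 -1]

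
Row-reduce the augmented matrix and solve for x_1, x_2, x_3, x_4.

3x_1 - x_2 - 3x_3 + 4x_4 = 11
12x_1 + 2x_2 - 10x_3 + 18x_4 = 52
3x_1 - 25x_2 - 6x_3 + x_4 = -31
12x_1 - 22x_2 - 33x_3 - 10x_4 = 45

Forward elimination on [A|b]:
R2 <- R2 - (4)*R1:  [ 0  6  2  2  8 ]
R3 <- R3 - (1)*R1:  [   0  -24   -3   -3  -42 ]
R4 <- R4 - (4)*R1:  [   0  -18  -21  -26    1 ]
R3 <- R3 - (-4)*R2:  [   0    0    5    5  -10 ]
R4 <- R4 - (-3)*R2:  [   0    0  -15  -20   25 ]
R4 <- R4 - (-3)*R3:  [  0   0   0  -5  -5 ]
Row echelon form:
[ 3  -1  -3   4  |   11 ]
[ 0   6   2   2  |    8 ]
[ 0   0   5   5  |  -10 ]
[ 0   0   0  -5  |   -5 ]
Back-substitution:
x_4 = (-5) / -5 = 1
x_3 = (-10 - (5)*(1)) / 5 = -3
x_2 = (8 - (2)*(-3) - (2)*(1)) / 6 = 2
x_1 = (11 - (-1)*(2) - (-3)*(-3) - (4)*(1)) / 3 = 0

(0, 2, -3, 1)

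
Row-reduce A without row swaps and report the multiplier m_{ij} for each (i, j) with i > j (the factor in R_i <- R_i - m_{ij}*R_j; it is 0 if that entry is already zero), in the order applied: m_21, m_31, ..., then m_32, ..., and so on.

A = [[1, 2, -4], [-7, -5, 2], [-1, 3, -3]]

multipliers: -7, -1, 5/9

Forward elimination:
R2 <- R2 - (-7)*R1:  [   0    9  -26 ]
R3 <- R3 - (-1)*R1:  [  0   5  -7 ]
R3 <- R3 - (5/9)*R2:  [    0     0  67/9 ]
Multipliers (in order of application): m_{21} = -7, m_{31} = -1, m_{32} = 5/9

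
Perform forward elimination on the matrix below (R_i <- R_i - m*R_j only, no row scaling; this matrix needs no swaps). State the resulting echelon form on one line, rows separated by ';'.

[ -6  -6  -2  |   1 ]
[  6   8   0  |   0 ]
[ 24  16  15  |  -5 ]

Forward elimination:
R2 <- R2 - (-1)*R1:  [  0   2  -2   1 ]
R3 <- R3 - (-4)*R1:  [  0  -8   7  -1 ]
R3 <- R3 - (-4)*R2:  [  0   0  -1   3 ]
Row echelon form:
[ -6  -6  -2  |  1 ]
[  0   2  -2  |  1 ]
[  0   0  -1  |  3 ]

REF = [-6 -6 -2 1; 0 2 -2 1; 0 0 -1 3]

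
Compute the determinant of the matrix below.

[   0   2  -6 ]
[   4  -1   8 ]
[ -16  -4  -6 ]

det(A) = -16

Forward elimination:
R1 <-> R2   (pivot in column 1 was zero)
[   4  -1   8 ]
[   0   2  -6 ]
[ -16  -4  -6 ]
R3 <- R3 - (-4)*R1:  [  0  -8  26 ]
R3 <- R3 - (-4)*R2:  [ 0  0  2 ]
Upper-triangular form:
[ 4  -1   8 ]
[ 0   2  -6 ]
[ 0   0   2 ]
det(A) = (-1)^1 * (4) * (2) * (2) = -16  (1 row swap -> sign -1)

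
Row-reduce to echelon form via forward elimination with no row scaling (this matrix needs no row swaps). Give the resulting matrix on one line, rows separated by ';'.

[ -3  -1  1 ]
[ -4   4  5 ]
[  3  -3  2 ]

REF = [-3 -1 1; 0 16/3 11/3; 0 0 23/4]

Forward elimination:
R2 <- R2 - (4/3)*R1:  [    0  16/3  11/3 ]
R3 <- R3 - (-1)*R1:  [  0  -4   3 ]
R3 <- R3 - (-3/4)*R2:  [    0     0  23/4 ]
Row echelon form:
[ -3    -1     1 ]
[  0  16/3  11/3 ]
[  0     0  23/4 ]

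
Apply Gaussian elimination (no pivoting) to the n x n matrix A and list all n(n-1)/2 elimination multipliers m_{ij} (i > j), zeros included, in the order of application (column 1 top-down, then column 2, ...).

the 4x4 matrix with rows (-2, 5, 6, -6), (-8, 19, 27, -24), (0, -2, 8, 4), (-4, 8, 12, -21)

multipliers: 4, 0, 2, 2, 2, -3

Forward elimination:
R2 <- R2 - (4)*R1:  [  0  -1   3   0 ]
R3: entry in column 1 is already 0 -> m_{31} = 0 (no row operation needed)
R4 <- R4 - (2)*R1:  [  0  -2   0  -9 ]
R3 <- R3 - (2)*R2:  [ 0  0  2  4 ]
R4 <- R4 - (2)*R2:  [  0   0  -6  -9 ]
R4 <- R4 - (-3)*R3:  [ 0  0  0  3 ]
Multipliers (in order of application): m_{21} = 4, m_{31} = 0, m_{41} = 2, m_{32} = 2, m_{42} = 2, m_{43} = -3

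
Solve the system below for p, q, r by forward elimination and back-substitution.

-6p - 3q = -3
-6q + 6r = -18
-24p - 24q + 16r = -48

Forward elimination on [A|b]:
R3 <- R3 - (4)*R1:  [   0  -12   16  -36 ]
R3 <- R3 - (2)*R2:  [ 0  0  4  0 ]
Row echelon form:
[ -6  -3  0  |   -3 ]
[  0  -6  6  |  -18 ]
[  0   0  4  |    0 ]
Back-substitution:
r = (0) / 4 = 0
q = (-18 - (6)*(0)) / -6 = 3
p = (-3 - (-3)*(3)) / -6 = -1

(-1, 3, 0)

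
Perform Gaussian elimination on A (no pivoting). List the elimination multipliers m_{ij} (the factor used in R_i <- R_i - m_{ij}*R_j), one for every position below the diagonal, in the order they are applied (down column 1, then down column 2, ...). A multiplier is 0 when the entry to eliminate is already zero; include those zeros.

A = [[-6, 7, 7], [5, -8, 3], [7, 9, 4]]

Forward elimination:
R2 <- R2 - (-5/6)*R1:  [     0  -13/6   53/6 ]
R3 <- R3 - (-7/6)*R1:  [     0  103/6   73/6 ]
R3 <- R3 - (-103/13)*R2:  [       0        0  1068/13 ]
Multipliers (in order of application): m_{21} = -5/6, m_{31} = -7/6, m_{32} = -103/13

multipliers: -5/6, -7/6, -103/13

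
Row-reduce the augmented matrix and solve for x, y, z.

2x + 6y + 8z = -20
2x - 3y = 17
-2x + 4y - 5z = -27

(1, -5, 1)

Forward elimination on [A|b]:
R2 <- R2 - (1)*R1:  [  0  -9  -8  37 ]
R3 <- R3 - (-1)*R1:  [   0   10    3  -47 ]
R3 <- R3 - (-10/9)*R2:  [     0      0  -53/9  -53/9 ]
Row echelon form:
[ 2   6      8  |    -20 ]
[ 0  -9     -8  |     37 ]
[ 0   0  -53/9  |  -53/9 ]
Back-substitution:
z = (-53/9) / (-53/9) = 1
y = (37 - (-8)*(1)) / -9 = -5
x = (-20 - (6)*(-5) - (8)*(1)) / 2 = 1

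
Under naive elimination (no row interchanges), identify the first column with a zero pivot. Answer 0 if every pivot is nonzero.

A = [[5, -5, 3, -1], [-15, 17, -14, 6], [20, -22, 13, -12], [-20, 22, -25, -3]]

Naive forward elimination:
R2 <- R2 - (-3)*R1:  [  0   2  -5   3 ]
R3 <- R3 - (4)*R1:  [  0  -2   1  -8 ]
R4 <- R4 - (-4)*R1:  [   0    2  -13   -7 ]
R3 <- R3 - (-1)*R2:  [  0   0  -4  -5 ]
R4 <- R4 - (1)*R2:  [   0    0   -8  -10 ]
R4 <- R4 - (2)*R3:  [ 0  0  0  0 ]
Matrix at this point:
[ 5  -5   3  -1 ]
[ 0   2  -5   3 ]
[ 0   0  -4  -5 ]
[ 0   0   0   0 ]
Pivot entry (4,4) in the last row is zero and there are no rows below to swap with -> zero pivot in column 4 (A is singular).

first zero-pivot column = 4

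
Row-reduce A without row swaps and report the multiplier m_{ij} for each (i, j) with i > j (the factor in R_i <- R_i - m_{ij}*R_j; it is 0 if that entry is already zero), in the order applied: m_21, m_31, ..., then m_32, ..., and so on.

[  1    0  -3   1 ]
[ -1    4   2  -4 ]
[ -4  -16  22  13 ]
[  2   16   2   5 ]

Forward elimination:
R2 <- R2 - (-1)*R1:  [  0   4  -1  -3 ]
R3 <- R3 - (-4)*R1:  [   0  -16   10   17 ]
R4 <- R4 - (2)*R1:  [  0  16   8   3 ]
R3 <- R3 - (-4)*R2:  [ 0  0  6  5 ]
R4 <- R4 - (4)*R2:  [  0   0  12  15 ]
R4 <- R4 - (2)*R3:  [ 0  0  0  5 ]
Multipliers (in order of application): m_{21} = -1, m_{31} = -4, m_{41} = 2, m_{32} = -4, m_{42} = 4, m_{43} = 2

multipliers: -1, -4, 2, -4, 4, 2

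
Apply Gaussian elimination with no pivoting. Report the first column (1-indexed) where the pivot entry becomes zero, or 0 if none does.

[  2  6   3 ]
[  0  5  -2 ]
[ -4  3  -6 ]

Naive forward elimination:
R3 <- R3 - (-2)*R1:  [  0  15   0 ]
R3 <- R3 - (3)*R2:  [ 0  0  6 ]
All pivots nonzero; naive elimination completes without hitting a zero pivot.

first zero-pivot column = 0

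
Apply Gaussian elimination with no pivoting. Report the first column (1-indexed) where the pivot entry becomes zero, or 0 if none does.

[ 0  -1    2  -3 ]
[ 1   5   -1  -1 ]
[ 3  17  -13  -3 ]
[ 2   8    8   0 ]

Naive forward elimination:
Pivot entry (1,1) is zero but row 2 has 1 in column 1 -> naive elimination stops; a row interchange (e.g. R1 <-> R2) would be required here.

first zero-pivot column = 1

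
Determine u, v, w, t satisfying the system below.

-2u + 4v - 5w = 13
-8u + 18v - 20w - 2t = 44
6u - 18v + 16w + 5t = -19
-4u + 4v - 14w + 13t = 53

Forward elimination on [A|b]:
R2 <- R2 - (4)*R1:  [  0   2   0  -2  -8 ]
R3 <- R3 - (-3)*R1:  [  0  -6   1   5  20 ]
R4 <- R4 - (2)*R1:  [  0  -4  -4  13  27 ]
R3 <- R3 - (-3)*R2:  [  0   0   1  -1  -4 ]
R4 <- R4 - (-2)*R2:  [  0   0  -4   9  11 ]
R4 <- R4 - (-4)*R3:  [  0   0   0   5  -5 ]
Row echelon form:
[ -2  4  -5   0  |  13 ]
[  0  2   0  -2  |  -8 ]
[  0  0   1  -1  |  -4 ]
[  0  0   0   5  |  -5 ]
Back-substitution:
t = (-5) / 5 = -1
w = (-4 - (-1)*(-1)) / 1 = -5
v = (-8 - (-2)*(-1)) / 2 = -5
u = (13 - (4)*(-5) - (-5)*(-5)) / -2 = -4

(-4, -5, -5, -1)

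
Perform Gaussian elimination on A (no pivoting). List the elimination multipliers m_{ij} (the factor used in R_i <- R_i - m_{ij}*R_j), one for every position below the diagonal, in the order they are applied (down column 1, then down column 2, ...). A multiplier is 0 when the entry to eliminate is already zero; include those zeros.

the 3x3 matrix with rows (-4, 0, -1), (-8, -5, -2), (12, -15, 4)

multipliers: 2, -3, 3

Forward elimination:
R2 <- R2 - (2)*R1:  [  0  -5   0 ]
R3 <- R3 - (-3)*R1:  [   0  -15    1 ]
R3 <- R3 - (3)*R2:  [ 0  0  1 ]
Multipliers (in order of application): m_{21} = 2, m_{31} = -3, m_{32} = 3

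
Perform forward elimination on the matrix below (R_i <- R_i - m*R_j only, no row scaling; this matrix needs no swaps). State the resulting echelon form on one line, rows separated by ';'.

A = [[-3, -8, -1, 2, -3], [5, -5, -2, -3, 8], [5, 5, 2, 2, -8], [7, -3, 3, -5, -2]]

Forward elimination:
R2 <- R2 - (-5/3)*R1:  [     0  -55/3  -11/3    1/3      3 ]
R3 <- R3 - (-5/3)*R1:  [     0  -25/3    1/3   16/3    -13 ]
R4 <- R4 - (-7/3)*R1:  [     0  -65/3    2/3   -1/3     -9 ]
R3 <- R3 - (5/11)*R2:  [       0        0        2    57/11  -158/11 ]
R4 <- R4 - (13/11)*R2:  [       0        0        5    -8/11  -138/11 ]
R4 <- R4 - (5/2)*R3:  [       0        0        0  -301/22   257/11 ]
Row echelon form:
[ -3     -8     -1        2       -3 ]
[  0  -55/3  -11/3      1/3        3 ]
[  0      0      2    57/11  -158/11 ]
[  0      0      0  -301/22   257/11 ]

REF = [-3 -8 -1 2 -3; 0 -55/3 -11/3 1/3 3; 0 0 2 57/11 -158/11; 0 0 0 -301/22 257/11]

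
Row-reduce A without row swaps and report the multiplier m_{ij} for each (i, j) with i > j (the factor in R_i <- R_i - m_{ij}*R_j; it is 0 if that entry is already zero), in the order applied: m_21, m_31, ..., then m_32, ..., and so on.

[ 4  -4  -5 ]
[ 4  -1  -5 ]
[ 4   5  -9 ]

multipliers: 1, 1, 3

Forward elimination:
R2 <- R2 - (1)*R1:  [ 0  3  0 ]
R3 <- R3 - (1)*R1:  [  0   9  -4 ]
R3 <- R3 - (3)*R2:  [  0   0  -4 ]
Multipliers (in order of application): m_{21} = 1, m_{31} = 1, m_{32} = 3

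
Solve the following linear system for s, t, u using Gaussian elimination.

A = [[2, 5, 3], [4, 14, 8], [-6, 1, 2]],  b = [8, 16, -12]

Forward elimination on [A|b]:
R2 <- R2 - (2)*R1:  [ 0  4  2  0 ]
R3 <- R3 - (-3)*R1:  [  0  16  11  12 ]
R3 <- R3 - (4)*R2:  [  0   0   3  12 ]
Row echelon form:
[ 2  5  3  |   8 ]
[ 0  4  2  |   0 ]
[ 0  0  3  |  12 ]
Back-substitution:
u = (12) / 3 = 4
t = (0 - (2)*(4)) / 4 = -2
s = (8 - (5)*(-2) - (3)*(4)) / 2 = 3

(3, -2, 4)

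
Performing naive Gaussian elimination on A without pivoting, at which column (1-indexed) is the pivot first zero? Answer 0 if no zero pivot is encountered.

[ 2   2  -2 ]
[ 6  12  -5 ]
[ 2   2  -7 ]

first zero-pivot column = 0

Naive forward elimination:
R2 <- R2 - (3)*R1:  [ 0  6  1 ]
R3 <- R3 - (1)*R1:  [  0   0  -5 ]
All pivots nonzero; naive elimination completes without hitting a zero pivot.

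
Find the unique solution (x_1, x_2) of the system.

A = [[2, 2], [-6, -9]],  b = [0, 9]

(3, -3)

Forward elimination on [A|b]:
R2 <- R2 - (-3)*R1:  [  0  -3   9 ]
Row echelon form:
[ 2   2  |  0 ]
[ 0  -3  |  9 ]
Back-substitution:
x_2 = (9) / -3 = -3
x_1 = (0 - (2)*(-3)) / 2 = 3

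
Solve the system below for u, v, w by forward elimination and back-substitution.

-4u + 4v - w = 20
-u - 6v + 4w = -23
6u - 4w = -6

(-1, 4, 0)

Forward elimination on [A|b]:
R2 <- R2 - (1/4)*R1:  [    0    -7  17/4   -28 ]
R3 <- R3 - (-3/2)*R1:  [     0      6  -11/2     24 ]
R3 <- R3 - (-6/7)*R2:  [     0      0  -13/7      0 ]
Row echelon form:
[ -4   4     -1  |   20 ]
[  0  -7   17/4  |  -28 ]
[  0   0  -13/7  |    0 ]
Back-substitution:
w = (0) / (-13/7) = 0
v = (-28 - (17/4)*(0)) / -7 = 4
u = (20 - (4)*(4) - (-1)*(0)) / -4 = -1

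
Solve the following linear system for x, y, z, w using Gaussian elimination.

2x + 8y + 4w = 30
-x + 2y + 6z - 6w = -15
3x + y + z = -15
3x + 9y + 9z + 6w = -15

(-5, 5, -5, 0)

Forward elimination on [A|b]:
R2 <- R2 - (-1/2)*R1:  [  0   6   6  -4   0 ]
R3 <- R3 - (3/2)*R1:  [   0  -11    1   -6  -60 ]
R4 <- R4 - (3/2)*R1:  [   0   -3    9    0  -60 ]
R3 <- R3 - (-11/6)*R2:  [     0      0     12  -40/3    -60 ]
R4 <- R4 - (-1/2)*R2:  [   0    0   12   -2  -60 ]
R4 <- R4 - (1)*R3:  [    0     0     0  34/3     0 ]
Row echelon form:
[ 2  8   0      4  |   30 ]
[ 0  6   6     -4  |    0 ]
[ 0  0  12  -40/3  |  -60 ]
[ 0  0   0   34/3  |    0 ]
Back-substitution:
w = (0) / (34/3) = 0
z = (-60 - (-40/3)*(0)) / 12 = -5
y = (0 - (6)*(-5) - (-4)*(0)) / 6 = 5
x = (30 - (8)*(5) - (4)*(0)) / 2 = -5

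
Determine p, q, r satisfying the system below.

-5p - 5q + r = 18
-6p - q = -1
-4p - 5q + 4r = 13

Forward elimination on [A|b]:
R2 <- R2 - (6/5)*R1:  [      0       5    -6/5  -113/5 ]
R3 <- R3 - (4/5)*R1:  [    0    -1  16/5  -7/5 ]
R3 <- R3 - (-1/5)*R2:  [       0        0    74/25  -148/25 ]
Row echelon form:
[ -5  -5      1  |       18 ]
[  0   5   -6/5  |   -113/5 ]
[  0   0  74/25  |  -148/25 ]
Back-substitution:
r = (-148/25) / (74/25) = -2
q = (-113/5 - (-6/5)*(-2)) / 5 = -5
p = (18 - (-5)*(-5) - (1)*(-2)) / -5 = 1

(1, -5, -2)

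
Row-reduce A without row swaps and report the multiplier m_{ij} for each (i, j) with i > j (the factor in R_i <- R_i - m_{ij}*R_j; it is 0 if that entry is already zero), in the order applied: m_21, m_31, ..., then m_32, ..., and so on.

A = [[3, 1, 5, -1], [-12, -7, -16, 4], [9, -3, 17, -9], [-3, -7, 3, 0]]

multipliers: -4, 3, -1, 2, 2, 0

Forward elimination:
R2 <- R2 - (-4)*R1:  [  0  -3   4   0 ]
R3 <- R3 - (3)*R1:  [  0  -6   2  -6 ]
R4 <- R4 - (-1)*R1:  [  0  -6   8  -1 ]
R3 <- R3 - (2)*R2:  [  0   0  -6  -6 ]
R4 <- R4 - (2)*R2:  [  0   0   0  -1 ]
R4: entry in column 3 is already 0 -> m_{43} = 0 (no row operation needed)
Multipliers (in order of application): m_{21} = -4, m_{31} = 3, m_{41} = -1, m_{32} = 2, m_{42} = 2, m_{43} = 0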